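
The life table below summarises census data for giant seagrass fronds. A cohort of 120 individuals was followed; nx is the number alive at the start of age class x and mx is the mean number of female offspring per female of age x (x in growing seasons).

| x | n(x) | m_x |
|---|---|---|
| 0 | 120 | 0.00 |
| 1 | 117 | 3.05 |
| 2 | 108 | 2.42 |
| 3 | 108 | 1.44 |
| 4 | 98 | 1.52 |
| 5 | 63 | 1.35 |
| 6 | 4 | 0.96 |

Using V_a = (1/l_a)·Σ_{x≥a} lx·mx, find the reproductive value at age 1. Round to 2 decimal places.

lx = nx/n0 = nx/120: 1, 0.975, 0.9, 0.9, 0.81667…, 0.525, 0.03333…
lx·mx for x ≥ 1: 2.97375, 2.178, 1.296, 1.241333…, 0.70875, 0.032… → sum = 8.429833…
V_1 = 8.429833… / l_1 = 8.429833… / 0.975 = 8.645983… → 8.65

8.65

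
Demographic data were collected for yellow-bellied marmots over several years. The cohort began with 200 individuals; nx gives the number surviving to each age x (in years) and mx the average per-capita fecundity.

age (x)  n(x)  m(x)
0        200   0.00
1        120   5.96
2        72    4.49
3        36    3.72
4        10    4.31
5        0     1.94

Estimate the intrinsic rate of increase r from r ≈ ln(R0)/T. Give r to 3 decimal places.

1.133

lx = nx/n0 = nx/200: 1, 0.6, 0.36, 0.18, 0.05, 0
R0 = Σ lx·mx = 0 + 3.576 + 1.6164 + 0.6696 + 0.2155 + 0 = 6.0775
Σ x·lx·mx = 9.6796; T = 9.6796/6.0775 = 1.59269…
r ≈ ln(R0)/T = ln(6.0775)/1.59269… = 1.13304… → 1.133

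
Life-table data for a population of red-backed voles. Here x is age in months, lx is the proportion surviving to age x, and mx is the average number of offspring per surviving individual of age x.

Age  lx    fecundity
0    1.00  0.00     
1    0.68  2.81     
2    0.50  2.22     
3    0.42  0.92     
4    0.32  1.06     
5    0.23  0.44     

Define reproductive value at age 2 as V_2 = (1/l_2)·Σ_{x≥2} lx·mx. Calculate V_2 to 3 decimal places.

3.874

lx·mx for x ≥ 2: 1.11, 0.3864, 0.3392, 0.1012 → sum = 1.9368
V_2 = 1.9368 / l_2 = 1.9368 / 0.5 = 3.8736 → 3.874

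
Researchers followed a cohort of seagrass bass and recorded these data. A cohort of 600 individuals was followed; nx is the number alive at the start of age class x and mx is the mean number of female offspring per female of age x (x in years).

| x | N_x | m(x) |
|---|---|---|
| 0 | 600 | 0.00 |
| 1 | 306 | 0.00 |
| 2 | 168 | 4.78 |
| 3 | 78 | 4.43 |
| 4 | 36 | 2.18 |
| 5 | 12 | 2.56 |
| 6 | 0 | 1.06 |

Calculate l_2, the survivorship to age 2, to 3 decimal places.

0.280

l_2 = n_2/n_0 = 168/600 = 0.28 → 0.280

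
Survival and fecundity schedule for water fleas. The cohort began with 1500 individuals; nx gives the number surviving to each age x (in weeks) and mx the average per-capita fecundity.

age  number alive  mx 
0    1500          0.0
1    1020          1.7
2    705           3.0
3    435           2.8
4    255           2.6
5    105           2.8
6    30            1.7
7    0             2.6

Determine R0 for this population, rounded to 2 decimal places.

4.05

lx = nx/n0 = nx/1500: 1, 0.68, 0.47, 0.29, 0.17, 0.07, 0.02, 0
lx·mx by age: 0, 1.156, 1.41, 0.812, 0.442, 0.196, 0.034, 0
R0 = Σ lx·mx = 4.05 → 4.05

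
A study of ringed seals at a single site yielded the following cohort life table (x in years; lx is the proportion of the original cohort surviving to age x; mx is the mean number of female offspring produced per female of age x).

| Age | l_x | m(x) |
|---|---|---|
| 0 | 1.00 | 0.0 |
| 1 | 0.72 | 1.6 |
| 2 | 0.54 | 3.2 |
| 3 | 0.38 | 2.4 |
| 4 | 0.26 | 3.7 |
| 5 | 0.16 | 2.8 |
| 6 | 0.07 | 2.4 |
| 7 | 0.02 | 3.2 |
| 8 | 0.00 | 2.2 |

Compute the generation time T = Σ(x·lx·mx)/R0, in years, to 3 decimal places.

2.740

lx·mx: 0, 1.152, 1.728, 0.912, 0.962, 0.448, 0.168, 0.064, 0 → R0 = 5.434
x·lx·mx: 0, 1.152, 3.456, 2.736, 3.848, 2.24, 1.008, 0.448, 0 → Σ = 14.888
T = 14.888 / 5.434 = 2.739787… → 2.740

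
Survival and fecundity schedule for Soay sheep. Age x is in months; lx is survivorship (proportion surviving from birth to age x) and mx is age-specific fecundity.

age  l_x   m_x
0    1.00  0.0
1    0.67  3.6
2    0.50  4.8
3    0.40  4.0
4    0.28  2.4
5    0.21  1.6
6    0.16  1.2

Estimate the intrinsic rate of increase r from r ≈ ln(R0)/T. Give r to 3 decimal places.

R0 = Σ lx·mx = 0 + 2.412 + 2.4 + 1.6 + 0.672 + 0.336 + 0.192 = 7.612
Σ x·lx·mx = 17.532; T = 17.532/7.612 = 2.30321…
r ≈ ln(R0)/T = ln(7.612)/2.30321… = 0.88126… → 0.881

0.881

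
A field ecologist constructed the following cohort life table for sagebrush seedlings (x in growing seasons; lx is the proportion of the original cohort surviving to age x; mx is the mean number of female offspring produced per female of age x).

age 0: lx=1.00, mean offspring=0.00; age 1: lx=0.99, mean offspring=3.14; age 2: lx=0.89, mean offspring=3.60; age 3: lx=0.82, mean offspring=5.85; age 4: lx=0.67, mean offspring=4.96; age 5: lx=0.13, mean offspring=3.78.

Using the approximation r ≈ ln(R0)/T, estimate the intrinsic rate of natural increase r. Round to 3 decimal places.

1.017

R0 = Σ lx·mx = 0 + 3.1086 + 3.204 + 4.797 + 3.3232 + 0.4914 = 14.9242
Σ x·lx·mx = 39.6574; T = 39.6574/14.9242 = 2.65725…
r ≈ ln(R0)/T = ln(14.9242)/2.65725… = 1.01721… → 1.017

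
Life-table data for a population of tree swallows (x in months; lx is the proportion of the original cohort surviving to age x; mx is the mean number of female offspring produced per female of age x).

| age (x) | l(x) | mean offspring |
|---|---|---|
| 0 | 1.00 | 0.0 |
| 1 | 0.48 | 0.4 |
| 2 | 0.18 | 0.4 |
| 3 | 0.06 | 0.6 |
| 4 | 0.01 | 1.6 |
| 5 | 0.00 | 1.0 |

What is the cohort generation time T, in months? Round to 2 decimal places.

lx·mx: 0, 0.192, 0.072, 0.036, 0.016, 0 → R0 = 0.316
x·lx·mx: 0, 0.192, 0.144, 0.108, 0.064, 0 → Σ = 0.508
T = 0.508 / 0.316 = 1.607595… → 1.61

1.61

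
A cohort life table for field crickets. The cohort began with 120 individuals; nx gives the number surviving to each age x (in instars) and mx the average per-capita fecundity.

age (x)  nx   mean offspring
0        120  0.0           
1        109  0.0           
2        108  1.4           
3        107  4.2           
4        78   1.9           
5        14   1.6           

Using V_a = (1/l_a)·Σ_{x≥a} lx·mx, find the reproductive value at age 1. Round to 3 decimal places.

lx = nx/n0 = nx/120: 1, 0.90833…, 0.9, 0.89167…, 0.65, 0.11667…
lx·mx for x ≥ 1: 0, 1.26, 3.745…, 1.235, 0.186667… → sum = 6.426667…
V_1 = 6.426667… / l_1 = 6.426667… / 0.908333… = 7.075229… → 7.075

7.075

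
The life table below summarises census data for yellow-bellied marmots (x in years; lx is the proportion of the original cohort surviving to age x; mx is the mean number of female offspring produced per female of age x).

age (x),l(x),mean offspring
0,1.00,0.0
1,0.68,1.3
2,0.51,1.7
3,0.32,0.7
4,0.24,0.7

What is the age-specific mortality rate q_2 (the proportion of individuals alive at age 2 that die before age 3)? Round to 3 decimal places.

0.373

q_2 = (l_2 − l_3) / l_2 = (0.51 − 0.32) / 0.51
     = 0.19 / 0.51 = 0.372549… → 0.373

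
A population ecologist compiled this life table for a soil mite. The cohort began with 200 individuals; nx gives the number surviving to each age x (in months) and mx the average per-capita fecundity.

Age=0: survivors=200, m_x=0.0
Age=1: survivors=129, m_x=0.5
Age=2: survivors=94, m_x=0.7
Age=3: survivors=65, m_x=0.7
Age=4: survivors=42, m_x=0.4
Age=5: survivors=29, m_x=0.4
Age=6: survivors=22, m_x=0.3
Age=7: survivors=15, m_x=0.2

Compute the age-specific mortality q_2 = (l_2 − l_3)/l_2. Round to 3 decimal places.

0.309

lx = nx/n0 = nx/200: 1, 0.645, 0.47, 0.325, 0.21, 0.145, 0.11, 0.075
q_2 = (l_2 − l_3) / l_2 = (0.47 − 0.325) / 0.47
     = 0.145 / 0.47 = 0.308511… → 0.309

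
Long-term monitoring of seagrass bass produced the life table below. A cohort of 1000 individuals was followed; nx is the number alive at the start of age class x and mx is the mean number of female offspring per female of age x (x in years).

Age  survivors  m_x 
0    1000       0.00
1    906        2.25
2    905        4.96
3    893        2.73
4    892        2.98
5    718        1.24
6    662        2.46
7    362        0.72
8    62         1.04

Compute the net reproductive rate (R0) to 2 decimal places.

lx = nx/n0 = nx/1000: 1, 0.906, 0.905, 0.893, 0.892, 0.718, 0.662, 0.362, 0.062
lx·mx by age: 0, 2.0385, 4.4888, 2.43789, 2.65816, 0.89032, 1.62852, 0.26064, 0.06448
R0 = Σ lx·mx = 14.46731 → 14.47

14.47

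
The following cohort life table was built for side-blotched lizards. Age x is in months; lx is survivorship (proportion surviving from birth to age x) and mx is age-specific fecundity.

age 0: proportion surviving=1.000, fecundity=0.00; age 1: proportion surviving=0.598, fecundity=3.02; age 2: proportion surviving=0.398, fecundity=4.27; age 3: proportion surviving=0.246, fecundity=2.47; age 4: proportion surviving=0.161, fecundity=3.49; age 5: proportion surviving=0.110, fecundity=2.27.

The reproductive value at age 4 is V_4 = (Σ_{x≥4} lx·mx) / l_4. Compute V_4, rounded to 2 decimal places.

5.04

lx·mx for x ≥ 4: 0.56189, 0.2497 → sum = 0.81159
V_4 = 0.81159 / l_4 = 0.81159 / 0.161 = 5.040932… → 5.04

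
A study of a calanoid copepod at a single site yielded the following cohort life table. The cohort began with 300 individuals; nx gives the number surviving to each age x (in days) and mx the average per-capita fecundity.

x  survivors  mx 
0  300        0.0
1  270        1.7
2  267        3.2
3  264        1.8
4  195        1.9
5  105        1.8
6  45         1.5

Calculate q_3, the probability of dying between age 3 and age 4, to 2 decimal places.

0.26

lx = nx/n0 = nx/300: 1, 0.9, 0.89, 0.88, 0.65, 0.35, 0.15
q_3 = (l_3 − l_4) / l_3 = (0.88 − 0.65) / 0.88
     = 0.23 / 0.88 = 0.261364… → 0.26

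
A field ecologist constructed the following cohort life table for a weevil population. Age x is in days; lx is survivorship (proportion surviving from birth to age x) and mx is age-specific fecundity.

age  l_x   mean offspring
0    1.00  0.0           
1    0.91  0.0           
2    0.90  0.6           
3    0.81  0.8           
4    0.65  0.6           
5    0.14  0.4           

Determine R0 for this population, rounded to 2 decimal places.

lx·mx by age: 0, 0, 0.54, 0.648, 0.39, 0.056
R0 = Σ lx·mx = 1.634 → 1.63

1.63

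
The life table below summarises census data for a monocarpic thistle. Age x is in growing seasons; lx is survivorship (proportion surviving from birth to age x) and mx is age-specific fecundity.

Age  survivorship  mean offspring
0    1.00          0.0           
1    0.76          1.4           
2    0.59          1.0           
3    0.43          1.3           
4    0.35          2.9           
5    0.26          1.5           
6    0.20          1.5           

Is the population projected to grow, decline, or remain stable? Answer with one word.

growing

R0 = Σ lx·mx = 0 + 1.064 + 0.59 + 0.559 + 1.015 + 0.39 + 0.3 = 3.918
R0 > 1, so the population is growing.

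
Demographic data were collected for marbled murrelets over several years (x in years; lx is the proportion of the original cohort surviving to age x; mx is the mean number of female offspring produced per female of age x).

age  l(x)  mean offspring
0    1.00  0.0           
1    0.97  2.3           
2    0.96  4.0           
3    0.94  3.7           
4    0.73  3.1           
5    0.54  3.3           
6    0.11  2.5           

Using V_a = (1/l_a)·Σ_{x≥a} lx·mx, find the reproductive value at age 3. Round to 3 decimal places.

8.296

lx·mx for x ≥ 3: 3.478, 2.263, 1.782, 0.275 → sum = 7.798
V_3 = 7.798 / l_3 = 7.798 / 0.94 = 8.295745… → 8.296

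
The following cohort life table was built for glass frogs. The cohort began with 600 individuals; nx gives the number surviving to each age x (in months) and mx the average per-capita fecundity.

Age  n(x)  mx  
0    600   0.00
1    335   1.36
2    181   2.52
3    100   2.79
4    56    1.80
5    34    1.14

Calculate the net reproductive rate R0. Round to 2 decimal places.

2.22

lx = nx/n0 = nx/600: 1, 0.55833…, 0.30167…, 0.16667…, 0.09333…, 0.05667…
lx·mx by age: 0, 0.759333…, 0.7602…, 0.465…, 0.168…, 0.0646…
R0 = Σ lx·mx = 2.217133… → 2.22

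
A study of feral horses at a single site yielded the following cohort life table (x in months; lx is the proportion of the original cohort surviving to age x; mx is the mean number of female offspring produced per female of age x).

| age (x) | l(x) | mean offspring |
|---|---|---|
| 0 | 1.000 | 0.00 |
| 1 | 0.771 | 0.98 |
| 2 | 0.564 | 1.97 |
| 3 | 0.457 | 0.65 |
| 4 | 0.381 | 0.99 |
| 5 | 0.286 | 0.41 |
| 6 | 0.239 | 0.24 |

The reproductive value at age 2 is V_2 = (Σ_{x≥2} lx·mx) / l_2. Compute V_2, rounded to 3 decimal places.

3.475

lx·mx for x ≥ 2: 1.11108, 0.29705, 0.37719, 0.11726, 0.05736 → sum = 1.95994
V_2 = 1.95994 / l_2 = 1.95994 / 0.564 = 3.475071… → 3.475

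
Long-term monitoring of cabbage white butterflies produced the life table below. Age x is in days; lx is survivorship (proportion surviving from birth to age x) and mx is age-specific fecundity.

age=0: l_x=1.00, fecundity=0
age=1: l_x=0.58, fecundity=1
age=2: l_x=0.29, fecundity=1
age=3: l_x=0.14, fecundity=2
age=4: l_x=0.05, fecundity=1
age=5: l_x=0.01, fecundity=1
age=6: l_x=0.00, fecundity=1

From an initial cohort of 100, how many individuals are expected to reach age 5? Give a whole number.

1

Expected survivors = N0 · l_5 = 100 × 0.01 = 1 → 1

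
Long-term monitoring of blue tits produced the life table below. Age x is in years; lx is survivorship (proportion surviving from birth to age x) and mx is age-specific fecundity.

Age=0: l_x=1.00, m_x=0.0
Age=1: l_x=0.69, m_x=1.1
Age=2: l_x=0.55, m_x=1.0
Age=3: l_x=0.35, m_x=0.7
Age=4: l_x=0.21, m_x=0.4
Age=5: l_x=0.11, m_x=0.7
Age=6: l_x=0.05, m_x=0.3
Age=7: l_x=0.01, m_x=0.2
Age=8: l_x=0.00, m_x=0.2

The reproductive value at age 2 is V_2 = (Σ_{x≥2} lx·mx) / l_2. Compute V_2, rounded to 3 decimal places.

lx·mx for x ≥ 2: 0.55, 0.245, 0.084, 0.077, 0.015, 0.002, 0 → sum = 0.973
V_2 = 0.973 / l_2 = 0.973 / 0.55 = 1.769091… → 1.769

1.769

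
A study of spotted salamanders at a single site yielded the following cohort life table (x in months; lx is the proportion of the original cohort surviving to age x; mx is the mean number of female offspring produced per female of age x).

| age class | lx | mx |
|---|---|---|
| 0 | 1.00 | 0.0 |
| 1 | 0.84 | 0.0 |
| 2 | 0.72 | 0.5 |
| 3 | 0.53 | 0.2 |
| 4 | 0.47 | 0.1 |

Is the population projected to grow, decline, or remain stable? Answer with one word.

declining

R0 = Σ lx·mx = 0 + 0 + 0.36 + 0.106 + 0.047 = 0.513
R0 < 1, so the population is declining.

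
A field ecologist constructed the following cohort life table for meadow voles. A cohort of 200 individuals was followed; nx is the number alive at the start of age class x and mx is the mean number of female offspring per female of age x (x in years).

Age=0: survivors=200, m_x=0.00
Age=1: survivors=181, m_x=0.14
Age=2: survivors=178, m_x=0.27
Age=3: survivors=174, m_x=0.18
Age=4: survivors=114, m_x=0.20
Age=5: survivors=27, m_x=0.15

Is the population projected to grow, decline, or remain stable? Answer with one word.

declining

lx = nx/n0 = nx/200: 1, 0.905, 0.89, 0.87, 0.57, 0.135
R0 = Σ lx·mx = 0 + 0.1267 + 0.2403 + 0.1566 + 0.114 + 0.02025 = 0.65785
R0 < 1, so the population is declining.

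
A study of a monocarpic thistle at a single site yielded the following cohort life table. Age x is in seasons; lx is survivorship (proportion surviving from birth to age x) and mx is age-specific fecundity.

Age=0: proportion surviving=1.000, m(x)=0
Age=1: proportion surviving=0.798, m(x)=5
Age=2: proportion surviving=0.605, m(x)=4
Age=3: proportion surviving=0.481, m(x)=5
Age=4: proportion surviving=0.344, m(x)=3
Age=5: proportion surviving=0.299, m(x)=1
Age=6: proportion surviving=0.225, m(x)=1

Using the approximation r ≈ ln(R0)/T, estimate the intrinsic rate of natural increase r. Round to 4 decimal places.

1.0539

R0 = Σ lx·mx = 0 + 3.99 + 2.42 + 2.405 + 1.032 + 0.299 + 0.225 = 10.371
Σ x·lx·mx = 23.018; T = 23.018/10.371 = 2.21946…
r ≈ ln(R0)/T = ln(10.371)/2.21946… = 1.053867… → 1.0539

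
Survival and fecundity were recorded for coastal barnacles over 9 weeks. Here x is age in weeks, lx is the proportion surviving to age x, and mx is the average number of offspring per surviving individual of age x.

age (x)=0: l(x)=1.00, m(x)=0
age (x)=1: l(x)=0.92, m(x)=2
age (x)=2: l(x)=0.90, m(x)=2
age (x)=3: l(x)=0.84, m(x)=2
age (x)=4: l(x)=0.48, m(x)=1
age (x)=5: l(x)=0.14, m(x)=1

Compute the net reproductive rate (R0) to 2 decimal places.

lx·mx by age: 0, 1.84, 1.8, 1.68, 0.48, 0.14
R0 = Σ lx·mx = 5.94 → 5.94

5.94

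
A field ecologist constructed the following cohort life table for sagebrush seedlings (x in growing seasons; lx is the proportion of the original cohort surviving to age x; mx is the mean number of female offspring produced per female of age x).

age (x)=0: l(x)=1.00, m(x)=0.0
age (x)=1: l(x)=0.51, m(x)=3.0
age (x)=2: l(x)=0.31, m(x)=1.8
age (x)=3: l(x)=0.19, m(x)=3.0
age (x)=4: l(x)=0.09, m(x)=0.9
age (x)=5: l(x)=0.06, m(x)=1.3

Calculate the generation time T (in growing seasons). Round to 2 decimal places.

1.80

lx·mx: 0, 1.53, 0.558, 0.57, 0.081, 0.078 → R0 = 2.817
x·lx·mx: 0, 1.53, 1.116, 1.71, 0.324, 0.39 → Σ = 5.07
T = 5.07 / 2.817 = 1.799787… → 1.80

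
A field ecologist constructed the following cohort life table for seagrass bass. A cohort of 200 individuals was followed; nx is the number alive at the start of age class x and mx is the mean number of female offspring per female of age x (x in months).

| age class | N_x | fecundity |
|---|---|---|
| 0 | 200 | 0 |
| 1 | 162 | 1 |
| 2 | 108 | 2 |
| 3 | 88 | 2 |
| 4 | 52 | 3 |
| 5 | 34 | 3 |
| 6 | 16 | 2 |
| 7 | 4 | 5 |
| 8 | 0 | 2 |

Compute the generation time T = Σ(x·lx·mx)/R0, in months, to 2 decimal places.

lx = nx/n0 = nx/200: 1, 0.81, 0.54, 0.44, 0.26, 0.17, 0.08, 0.02, 0
lx·mx: 0, 0.81, 1.08, 0.88, 0.78, 0.51, 0.16, 0.1, 0 → R0 = 4.32
x·lx·mx: 0, 0.81, 2.16, 2.64, 3.12, 2.55, 0.96, 0.7, 0 → Σ = 12.94
T = 12.94 / 4.32 = 2.99537… → 3.00

3.00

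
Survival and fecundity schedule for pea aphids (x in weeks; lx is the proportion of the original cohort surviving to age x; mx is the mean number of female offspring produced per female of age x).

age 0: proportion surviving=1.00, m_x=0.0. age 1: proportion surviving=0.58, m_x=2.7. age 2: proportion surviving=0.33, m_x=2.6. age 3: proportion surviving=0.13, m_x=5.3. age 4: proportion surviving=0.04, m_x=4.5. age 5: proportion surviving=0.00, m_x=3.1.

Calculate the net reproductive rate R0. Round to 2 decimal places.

3.29

lx·mx by age: 0, 1.566, 0.858, 0.689, 0.18, 0
R0 = Σ lx·mx = 3.293 → 3.29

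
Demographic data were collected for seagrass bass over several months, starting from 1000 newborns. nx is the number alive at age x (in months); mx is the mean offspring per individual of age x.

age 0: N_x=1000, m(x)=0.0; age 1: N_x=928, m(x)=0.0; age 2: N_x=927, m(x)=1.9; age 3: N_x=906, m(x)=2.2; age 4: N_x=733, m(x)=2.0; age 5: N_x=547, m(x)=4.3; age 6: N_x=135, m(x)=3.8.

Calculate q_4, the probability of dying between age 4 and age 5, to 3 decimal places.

lx = nx/n0 = nx/1000: 1, 0.928, 0.927, 0.906, 0.733, 0.547, 0.135
q_4 = (l_4 − l_5) / l_4 = (0.733 − 0.547) / 0.733
     = 0.186 / 0.733 = 0.253752… → 0.254

0.254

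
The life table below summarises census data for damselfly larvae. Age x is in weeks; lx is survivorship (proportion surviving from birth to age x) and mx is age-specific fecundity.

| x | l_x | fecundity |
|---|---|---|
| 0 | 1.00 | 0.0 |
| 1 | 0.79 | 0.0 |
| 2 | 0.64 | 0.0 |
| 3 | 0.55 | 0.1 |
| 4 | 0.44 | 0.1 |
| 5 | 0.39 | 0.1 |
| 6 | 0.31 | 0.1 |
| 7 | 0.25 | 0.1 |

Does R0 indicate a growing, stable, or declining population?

R0 = Σ lx·mx = 0 + 0 + 0 + 0.055 + 0.044 + 0.039 + 0.031 + 0.025 = 0.194
R0 < 1, so the population is declining.

declining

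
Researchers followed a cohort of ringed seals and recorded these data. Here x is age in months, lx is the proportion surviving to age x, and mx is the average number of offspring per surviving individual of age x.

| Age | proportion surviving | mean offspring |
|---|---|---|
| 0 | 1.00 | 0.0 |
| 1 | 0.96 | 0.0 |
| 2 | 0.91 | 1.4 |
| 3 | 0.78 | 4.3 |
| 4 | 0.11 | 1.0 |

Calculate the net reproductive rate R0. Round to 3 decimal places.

4.738

lx·mx by age: 0, 0, 1.274, 3.354, 0.11
R0 = Σ lx·mx = 4.738 → 4.738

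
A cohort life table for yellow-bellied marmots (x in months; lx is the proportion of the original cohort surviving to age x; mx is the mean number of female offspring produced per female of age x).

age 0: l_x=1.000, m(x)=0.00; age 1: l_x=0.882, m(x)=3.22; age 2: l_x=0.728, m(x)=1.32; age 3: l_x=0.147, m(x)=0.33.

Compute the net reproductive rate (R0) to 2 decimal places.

3.85

lx·mx by age: 0, 2.84004, 0.96096, 0.04851
R0 = Σ lx·mx = 3.84951 → 3.85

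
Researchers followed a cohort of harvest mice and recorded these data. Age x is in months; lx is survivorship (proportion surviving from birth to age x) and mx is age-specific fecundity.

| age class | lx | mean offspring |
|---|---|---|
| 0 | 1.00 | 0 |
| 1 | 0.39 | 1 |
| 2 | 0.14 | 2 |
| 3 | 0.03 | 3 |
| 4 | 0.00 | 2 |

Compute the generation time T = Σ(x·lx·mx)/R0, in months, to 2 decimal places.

lx·mx: 0, 0.39, 0.28, 0.09, 0 → R0 = 0.76
x·lx·mx: 0, 0.39, 0.56, 0.27, 0 → Σ = 1.22
T = 1.22 / 0.76 = 1.605263… → 1.61

1.61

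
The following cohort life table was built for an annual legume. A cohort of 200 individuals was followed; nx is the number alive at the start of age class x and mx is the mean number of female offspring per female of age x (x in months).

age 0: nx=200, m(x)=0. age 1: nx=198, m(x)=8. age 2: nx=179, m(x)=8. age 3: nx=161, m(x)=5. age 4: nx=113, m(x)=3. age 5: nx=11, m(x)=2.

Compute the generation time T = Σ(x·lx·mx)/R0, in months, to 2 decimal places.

lx = nx/n0 = nx/200: 1, 0.99, 0.895, 0.805, 0.565, 0.055
lx·mx: 0, 7.92, 7.16, 4.025, 1.695, 0.11 → R0 = 20.91
x·lx·mx: 0, 7.92, 14.32, 12.075, 6.78, 0.55 → Σ = 41.645
T = 41.645 / 20.91 = 1.991631… → 1.99

1.99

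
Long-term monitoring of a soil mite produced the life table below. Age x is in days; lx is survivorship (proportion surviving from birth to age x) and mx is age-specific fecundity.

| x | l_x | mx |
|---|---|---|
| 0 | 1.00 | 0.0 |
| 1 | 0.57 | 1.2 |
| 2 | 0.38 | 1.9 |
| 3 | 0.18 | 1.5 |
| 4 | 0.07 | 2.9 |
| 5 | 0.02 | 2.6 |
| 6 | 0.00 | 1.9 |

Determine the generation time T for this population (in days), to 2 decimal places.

lx·mx: 0, 0.684, 0.722, 0.27, 0.203, 0.052, 0 → R0 = 1.931
x·lx·mx: 0, 0.684, 1.444, 0.81, 0.812, 0.26, 0 → Σ = 4.01
T = 4.01 / 1.931 = 2.076644… → 2.08

2.08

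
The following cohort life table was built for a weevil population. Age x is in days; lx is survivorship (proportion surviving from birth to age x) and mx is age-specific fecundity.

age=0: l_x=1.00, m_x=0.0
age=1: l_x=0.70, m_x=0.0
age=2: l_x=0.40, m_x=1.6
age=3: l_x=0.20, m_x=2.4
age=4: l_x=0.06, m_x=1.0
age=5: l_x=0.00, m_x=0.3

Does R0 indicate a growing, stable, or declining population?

growing

R0 = Σ lx·mx = 0 + 0 + 0.64 + 0.48 + 0.06 + 0 = 1.18
R0 > 1, so the population is growing.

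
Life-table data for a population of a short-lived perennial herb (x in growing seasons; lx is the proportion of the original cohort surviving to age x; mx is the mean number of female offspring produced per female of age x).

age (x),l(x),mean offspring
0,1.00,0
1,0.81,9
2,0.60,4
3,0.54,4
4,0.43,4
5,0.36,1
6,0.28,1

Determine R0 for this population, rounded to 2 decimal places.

lx·mx by age: 0, 7.29, 2.4, 2.16, 1.72, 0.36, 0.28
R0 = Σ lx·mx = 14.21 → 14.21

14.21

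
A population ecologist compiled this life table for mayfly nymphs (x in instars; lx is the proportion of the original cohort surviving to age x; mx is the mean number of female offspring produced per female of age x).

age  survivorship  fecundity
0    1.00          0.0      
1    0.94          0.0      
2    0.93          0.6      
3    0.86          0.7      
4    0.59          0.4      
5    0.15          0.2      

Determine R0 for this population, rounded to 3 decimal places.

1.426

lx·mx by age: 0, 0, 0.558, 0.602, 0.236, 0.03
R0 = Σ lx·mx = 1.426 → 1.426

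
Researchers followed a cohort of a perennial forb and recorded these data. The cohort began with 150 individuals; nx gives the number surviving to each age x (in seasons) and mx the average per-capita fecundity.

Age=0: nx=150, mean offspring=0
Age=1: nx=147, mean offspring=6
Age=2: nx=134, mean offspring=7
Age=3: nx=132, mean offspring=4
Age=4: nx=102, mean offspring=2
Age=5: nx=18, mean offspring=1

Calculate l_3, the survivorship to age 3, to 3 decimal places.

0.880

l_3 = n_3/n_0 = 132/150 = 0.88 → 0.880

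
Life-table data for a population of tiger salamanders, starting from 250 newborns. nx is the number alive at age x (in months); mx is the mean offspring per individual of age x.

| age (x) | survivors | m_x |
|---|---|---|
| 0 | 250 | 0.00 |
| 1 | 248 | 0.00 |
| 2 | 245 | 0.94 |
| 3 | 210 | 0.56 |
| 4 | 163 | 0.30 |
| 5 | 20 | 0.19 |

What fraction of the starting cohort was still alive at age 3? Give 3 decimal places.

0.840

l_3 = n_3/n_0 = 210/250 = 0.84 → 0.840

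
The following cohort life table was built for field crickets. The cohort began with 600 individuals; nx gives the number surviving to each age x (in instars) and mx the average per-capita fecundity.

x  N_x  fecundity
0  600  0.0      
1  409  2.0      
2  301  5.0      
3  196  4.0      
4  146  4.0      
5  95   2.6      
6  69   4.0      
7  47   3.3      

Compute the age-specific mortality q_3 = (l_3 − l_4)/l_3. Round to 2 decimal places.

lx = nx/n0 = nx/600: 1, 0.68167…, 0.50167…, 0.32667…, 0.24333…, 0.15833…, 0.115, 0.07833…
q_3 = (l_3 − l_4) / l_3 = (0.326667… − 0.243333…) / 0.326667…
     = 0.083333… / 0.326667… = 0.255102… → 0.26

0.26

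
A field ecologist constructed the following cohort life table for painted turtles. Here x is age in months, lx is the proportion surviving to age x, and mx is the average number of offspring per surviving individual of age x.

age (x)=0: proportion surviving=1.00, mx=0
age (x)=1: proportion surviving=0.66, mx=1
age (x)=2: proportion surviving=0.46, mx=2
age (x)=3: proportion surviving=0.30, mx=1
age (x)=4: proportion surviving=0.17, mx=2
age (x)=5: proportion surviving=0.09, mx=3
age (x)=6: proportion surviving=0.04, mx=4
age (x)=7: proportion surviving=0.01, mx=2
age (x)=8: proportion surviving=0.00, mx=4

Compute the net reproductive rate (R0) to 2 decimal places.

lx·mx by age: 0, 0.66, 0.92, 0.3, 0.34, 0.27, 0.16, 0.02, 0
R0 = Σ lx·mx = 2.67 → 2.67

2.67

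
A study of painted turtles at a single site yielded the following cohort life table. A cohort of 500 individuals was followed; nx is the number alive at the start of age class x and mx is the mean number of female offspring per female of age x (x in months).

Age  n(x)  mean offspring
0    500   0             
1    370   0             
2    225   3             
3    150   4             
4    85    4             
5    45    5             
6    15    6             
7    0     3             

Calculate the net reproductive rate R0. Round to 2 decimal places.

lx = nx/n0 = nx/500: 1, 0.74, 0.45, 0.3, 0.17, 0.09, 0.03, 0
lx·mx by age: 0, 0, 1.35, 1.2, 0.68, 0.45, 0.18, 0
R0 = Σ lx·mx = 3.86 → 3.86

3.86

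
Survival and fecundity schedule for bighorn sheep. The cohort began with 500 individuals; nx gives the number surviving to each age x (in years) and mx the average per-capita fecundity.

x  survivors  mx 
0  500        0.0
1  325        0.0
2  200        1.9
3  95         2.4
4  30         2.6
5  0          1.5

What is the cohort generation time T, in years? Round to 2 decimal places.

lx = nx/n0 = nx/500: 1, 0.65, 0.4, 0.19, 0.06, 0
lx·mx: 0, 0, 0.76, 0.456, 0.156, 0 → R0 = 1.372
x·lx·mx: 0, 0, 1.52, 1.368, 0.624, 0 → Σ = 3.512
T = 3.512 / 1.372 = 2.559767… → 2.56

2.56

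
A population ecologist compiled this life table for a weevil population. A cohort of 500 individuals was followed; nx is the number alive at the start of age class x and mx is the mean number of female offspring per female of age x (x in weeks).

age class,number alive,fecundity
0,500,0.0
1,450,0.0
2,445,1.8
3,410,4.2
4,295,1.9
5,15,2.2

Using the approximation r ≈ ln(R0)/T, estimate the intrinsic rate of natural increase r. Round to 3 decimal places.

lx = nx/n0 = nx/500: 1, 0.9, 0.89, 0.82, 0.59, 0.03
R0 = Σ lx·mx = 0 + 0 + 1.602 + 3.444 + 1.121 + 0.066 = 6.233
Σ x·lx·mx = 18.35; T = 18.35/6.233 = 2.94401…
r ≈ ln(R0)/T = ln(6.233)/2.94401… = 0.62155… → 0.622

0.622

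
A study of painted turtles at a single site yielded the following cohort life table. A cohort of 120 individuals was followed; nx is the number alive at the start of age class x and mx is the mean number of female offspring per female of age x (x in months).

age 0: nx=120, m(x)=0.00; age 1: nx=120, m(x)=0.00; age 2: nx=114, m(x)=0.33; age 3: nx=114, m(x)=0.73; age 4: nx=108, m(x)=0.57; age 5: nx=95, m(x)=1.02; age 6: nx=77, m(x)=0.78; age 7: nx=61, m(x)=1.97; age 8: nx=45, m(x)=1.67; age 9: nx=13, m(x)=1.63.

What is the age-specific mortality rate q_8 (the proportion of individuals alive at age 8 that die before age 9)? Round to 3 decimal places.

0.711

lx = nx/n0 = nx/120: 1, 1, 0.95, 0.95, 0.9, 0.79167…, 0.64167…, 0.50833…, 0.375, 0.10833…
q_8 = (l_8 − l_9) / l_8 = (0.375 − 0.108333…) / 0.375
     = 0.266667… / 0.375 = 0.711111… → 0.711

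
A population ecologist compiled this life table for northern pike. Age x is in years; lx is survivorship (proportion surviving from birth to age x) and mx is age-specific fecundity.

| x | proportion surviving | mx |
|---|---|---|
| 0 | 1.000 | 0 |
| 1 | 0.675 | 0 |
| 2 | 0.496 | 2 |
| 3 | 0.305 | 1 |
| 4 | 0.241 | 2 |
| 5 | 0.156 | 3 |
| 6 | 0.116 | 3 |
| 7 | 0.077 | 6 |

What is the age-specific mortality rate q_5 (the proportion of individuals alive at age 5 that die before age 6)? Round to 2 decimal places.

0.26

q_5 = (l_5 − l_6) / l_5 = (0.156 − 0.116) / 0.156
     = 0.04 / 0.156 = 0.25641… → 0.26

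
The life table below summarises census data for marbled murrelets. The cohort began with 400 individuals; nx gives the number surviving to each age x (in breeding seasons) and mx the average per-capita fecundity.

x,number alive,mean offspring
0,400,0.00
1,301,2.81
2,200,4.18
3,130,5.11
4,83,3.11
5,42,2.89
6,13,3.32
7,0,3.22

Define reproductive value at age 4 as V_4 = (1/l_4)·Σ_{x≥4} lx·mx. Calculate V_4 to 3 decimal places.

lx = nx/n0 = nx/400: 1, 0.7525, 0.5, 0.325, 0.2075, 0.105, 0.0325, 0
lx·mx for x ≥ 4: 0.645325, 0.30345, 0.1079, 0 → sum = 1.056675
V_4 = 1.056675 / l_4 = 1.056675 / 0.2075 = 5.09241… → 5.092

5.092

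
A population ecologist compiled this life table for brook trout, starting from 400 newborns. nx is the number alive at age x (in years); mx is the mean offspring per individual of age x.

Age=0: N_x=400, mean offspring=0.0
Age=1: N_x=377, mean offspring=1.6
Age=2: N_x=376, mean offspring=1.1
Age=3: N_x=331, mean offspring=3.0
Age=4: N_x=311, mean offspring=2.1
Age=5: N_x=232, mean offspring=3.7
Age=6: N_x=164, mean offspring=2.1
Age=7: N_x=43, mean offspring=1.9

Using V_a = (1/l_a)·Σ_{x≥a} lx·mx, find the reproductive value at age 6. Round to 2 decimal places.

2.60

lx = nx/n0 = nx/400: 1, 0.9425, 0.94, 0.8275, 0.7775, 0.58, 0.41, 0.1075
lx·mx for x ≥ 6: 0.861, 0.20425 → sum = 1.06525
V_6 = 1.06525 / l_6 = 1.06525 / 0.41 = 2.598171… → 2.60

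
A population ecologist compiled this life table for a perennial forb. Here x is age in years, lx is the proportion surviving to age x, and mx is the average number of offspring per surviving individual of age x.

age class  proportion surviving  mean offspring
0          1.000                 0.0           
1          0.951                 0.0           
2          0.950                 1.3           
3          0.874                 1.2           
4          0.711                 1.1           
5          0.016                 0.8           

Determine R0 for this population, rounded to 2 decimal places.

lx·mx by age: 0, 0, 1.235, 1.0488, 0.7821, 0.0128
R0 = Σ lx·mx = 3.0787 → 3.08

3.08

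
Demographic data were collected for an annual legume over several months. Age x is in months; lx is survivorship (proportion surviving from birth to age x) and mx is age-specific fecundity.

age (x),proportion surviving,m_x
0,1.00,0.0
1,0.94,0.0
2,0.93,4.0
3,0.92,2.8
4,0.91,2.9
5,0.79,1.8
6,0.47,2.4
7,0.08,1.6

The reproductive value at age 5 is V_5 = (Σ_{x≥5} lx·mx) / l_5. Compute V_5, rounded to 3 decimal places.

3.390

lx·mx for x ≥ 5: 1.422, 1.128, 0.128 → sum = 2.678
V_5 = 2.678 / l_5 = 2.678 / 0.79 = 3.389873… → 3.390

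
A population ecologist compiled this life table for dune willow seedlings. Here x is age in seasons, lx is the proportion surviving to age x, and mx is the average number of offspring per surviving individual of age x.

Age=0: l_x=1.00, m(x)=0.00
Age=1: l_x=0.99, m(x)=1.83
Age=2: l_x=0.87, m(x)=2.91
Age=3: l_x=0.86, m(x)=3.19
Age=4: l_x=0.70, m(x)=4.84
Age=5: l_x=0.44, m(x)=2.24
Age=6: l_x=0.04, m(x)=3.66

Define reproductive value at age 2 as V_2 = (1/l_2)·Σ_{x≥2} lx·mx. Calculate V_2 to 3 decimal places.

11.259

lx·mx for x ≥ 2: 2.5317, 2.7434, 3.388, 0.9856, 0.1464 → sum = 9.7951
V_2 = 9.7951 / l_2 = 9.7951 / 0.87 = 11.258736… → 11.259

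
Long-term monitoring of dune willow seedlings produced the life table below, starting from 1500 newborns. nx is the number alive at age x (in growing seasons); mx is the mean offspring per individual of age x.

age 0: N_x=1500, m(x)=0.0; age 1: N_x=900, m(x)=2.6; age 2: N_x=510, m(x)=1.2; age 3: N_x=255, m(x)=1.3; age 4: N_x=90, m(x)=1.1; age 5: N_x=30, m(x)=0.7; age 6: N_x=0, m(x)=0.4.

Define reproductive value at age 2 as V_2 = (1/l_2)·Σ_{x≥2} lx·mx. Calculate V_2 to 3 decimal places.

2.085

lx = nx/n0 = nx/1500: 1, 0.6, 0.34, 0.17, 0.06, 0.02, 0
lx·mx for x ≥ 2: 0.408, 0.221, 0.066, 0.014, 0 → sum = 0.709
V_2 = 0.709 / l_2 = 0.709 / 0.34 = 2.085294… → 2.085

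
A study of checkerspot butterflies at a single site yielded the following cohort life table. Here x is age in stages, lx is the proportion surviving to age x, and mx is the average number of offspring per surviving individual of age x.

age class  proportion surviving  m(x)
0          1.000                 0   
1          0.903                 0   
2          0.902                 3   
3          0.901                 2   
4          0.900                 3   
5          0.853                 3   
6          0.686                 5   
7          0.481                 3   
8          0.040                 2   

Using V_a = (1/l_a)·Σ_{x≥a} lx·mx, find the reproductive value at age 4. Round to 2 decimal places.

11.35

lx·mx for x ≥ 4: 2.7, 2.559, 3.43, 1.443, 0.08 → sum = 10.212
V_4 = 10.212 / l_4 = 10.212 / 0.9 = 11.346667… → 11.35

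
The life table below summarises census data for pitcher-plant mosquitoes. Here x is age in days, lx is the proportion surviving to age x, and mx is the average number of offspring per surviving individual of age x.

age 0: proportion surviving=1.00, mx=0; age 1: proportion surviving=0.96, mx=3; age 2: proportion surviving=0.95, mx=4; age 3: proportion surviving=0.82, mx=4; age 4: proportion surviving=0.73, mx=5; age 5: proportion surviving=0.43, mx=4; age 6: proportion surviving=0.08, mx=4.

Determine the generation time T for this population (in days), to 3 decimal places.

lx·mx: 0, 2.88, 3.8, 3.28, 3.65, 1.72, 0.32 → R0 = 15.65
x·lx·mx: 0, 2.88, 7.6, 9.84, 14.6, 8.6, 1.92 → Σ = 45.44
T = 45.44 / 15.65 = 2.903514… → 2.904

2.904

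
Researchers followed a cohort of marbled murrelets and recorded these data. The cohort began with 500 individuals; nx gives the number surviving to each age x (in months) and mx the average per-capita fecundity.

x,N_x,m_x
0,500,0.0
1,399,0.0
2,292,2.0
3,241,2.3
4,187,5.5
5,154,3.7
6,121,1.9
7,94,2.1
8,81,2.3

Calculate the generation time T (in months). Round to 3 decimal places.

4.192

lx = nx/n0 = nx/500: 1, 0.798, 0.584, 0.482, 0.374, 0.308, 0.242, 0.188, 0.162
lx·mx: 0, 0, 1.168, 1.1086, 2.057, 1.1396, 0.4598, 0.3948, 0.3726 → R0 = 6.7004
x·lx·mx: 0, 0, 2.336, 3.3258, 8.228, 5.698, 2.7588, 2.7636, 2.9808 → Σ = 28.091
T = 28.091 / 6.7004 = 4.192436… → 4.192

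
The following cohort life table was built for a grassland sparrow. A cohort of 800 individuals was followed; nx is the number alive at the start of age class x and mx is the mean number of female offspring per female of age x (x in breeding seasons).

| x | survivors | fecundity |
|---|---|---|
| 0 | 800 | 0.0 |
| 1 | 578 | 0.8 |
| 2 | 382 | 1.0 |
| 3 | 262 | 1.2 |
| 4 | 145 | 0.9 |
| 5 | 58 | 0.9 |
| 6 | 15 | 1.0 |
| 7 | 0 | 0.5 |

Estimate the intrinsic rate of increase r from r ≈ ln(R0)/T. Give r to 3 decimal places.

lx = nx/n0 = nx/800: 1, 0.7225, 0.4775, 0.3275, 0.18125, 0.0725, 0.01875, 0
R0 = Σ lx·mx = 0 + 0.578 + 0.4775 + 0.393 + 0.16313… + 0.06525 + 0.01875… + 0 = 1.695625
Σ x·lx·mx = 3.80325; T = 3.80325/1.695625 = 2.24298…
r ≈ ln(R0)/T = ln(1.695625)/2.24298… = 0.23542… → 0.235

0.235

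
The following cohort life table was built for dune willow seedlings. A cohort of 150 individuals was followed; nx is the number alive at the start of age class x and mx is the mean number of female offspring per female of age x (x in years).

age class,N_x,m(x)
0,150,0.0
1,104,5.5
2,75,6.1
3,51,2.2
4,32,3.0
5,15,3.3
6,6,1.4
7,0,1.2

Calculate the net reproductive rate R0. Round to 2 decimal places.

lx = nx/n0 = nx/150: 1, 0.69333…, 0.5, 0.34, 0.21333…, 0.1, 0.04, 0
lx·mx by age: 0, 3.813333…, 3.05, 0.748, 0.64…, 0.33, 0.056, 0
R0 = Σ lx·mx = 8.637333… → 8.64

8.64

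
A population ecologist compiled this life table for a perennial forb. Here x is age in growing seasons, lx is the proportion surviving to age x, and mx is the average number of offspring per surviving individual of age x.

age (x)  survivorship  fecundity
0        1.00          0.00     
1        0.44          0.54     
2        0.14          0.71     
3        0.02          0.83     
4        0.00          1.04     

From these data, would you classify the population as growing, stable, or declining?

declining

R0 = Σ lx·mx = 0 + 0.2376 + 0.0994 + 0.0166 + 0 = 0.3536
R0 < 1, so the population is declining.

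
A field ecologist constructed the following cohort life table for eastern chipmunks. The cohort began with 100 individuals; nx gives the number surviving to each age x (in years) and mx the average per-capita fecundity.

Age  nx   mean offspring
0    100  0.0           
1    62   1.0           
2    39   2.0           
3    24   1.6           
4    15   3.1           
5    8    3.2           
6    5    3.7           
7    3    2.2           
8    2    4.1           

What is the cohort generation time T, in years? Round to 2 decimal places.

3.07

lx = nx/n0 = nx/100: 1, 0.62, 0.39, 0.24, 0.15, 0.08, 0.05, 0.03, 0.02
lx·mx: 0, 0.62, 0.78, 0.384, 0.465, 0.256, 0.185, 0.066, 0.082 → R0 = 2.838
x·lx·mx: 0, 0.62, 1.56, 1.152, 1.86, 1.28, 1.11, 0.462, 0.656 → Σ = 8.7
T = 8.7 / 2.838 = 3.065539… → 3.07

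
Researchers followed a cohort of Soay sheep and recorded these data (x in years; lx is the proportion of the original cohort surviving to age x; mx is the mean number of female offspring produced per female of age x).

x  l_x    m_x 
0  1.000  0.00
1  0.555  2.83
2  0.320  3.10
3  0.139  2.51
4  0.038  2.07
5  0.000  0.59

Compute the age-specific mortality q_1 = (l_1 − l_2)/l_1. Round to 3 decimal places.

q_1 = (l_1 − l_2) / l_1 = (0.555 − 0.32) / 0.555
     = 0.235 / 0.555 = 0.423423… → 0.423

0.423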